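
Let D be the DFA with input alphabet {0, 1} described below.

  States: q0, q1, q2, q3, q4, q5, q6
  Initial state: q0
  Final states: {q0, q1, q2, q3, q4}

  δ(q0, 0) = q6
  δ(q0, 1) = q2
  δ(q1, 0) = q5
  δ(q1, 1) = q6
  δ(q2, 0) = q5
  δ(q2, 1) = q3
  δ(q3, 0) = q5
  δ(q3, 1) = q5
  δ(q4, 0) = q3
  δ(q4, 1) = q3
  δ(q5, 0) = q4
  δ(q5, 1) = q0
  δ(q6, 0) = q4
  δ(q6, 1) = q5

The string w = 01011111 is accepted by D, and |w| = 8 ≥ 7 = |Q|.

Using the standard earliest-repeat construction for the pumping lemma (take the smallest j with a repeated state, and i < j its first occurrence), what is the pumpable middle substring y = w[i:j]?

011

Run of D on w = 0 1 0 1 1 1 1 1:
  step 0: q0  (start)
  step 1: q6  (read 0: q0→q6)
  step 2: q5  (read 1: q6→q5)
  step 3: q4  (read 0: q5→q4)
  step 4: q3  (read 1: q4→q3)
  step 5: q5  (read 1: q3→q5)   ← first repeat (q5 seen earlier)
  step 6: q0  (read 1: q5→q0)
  step 7: q2  (read 1: q0→q2)
  step 8: q3  (read 1: q2→q3)

So i = 2, j = 5, giving x = w[0:2] = 01, y = w[2:5] = 011, z = w[5:8] = 111.
Check: |xy| = 5 ≤ 7 and |y| = 3 ≥ 1. Reading y takes D from q5 back to q5, so every xyⁱz is accepted.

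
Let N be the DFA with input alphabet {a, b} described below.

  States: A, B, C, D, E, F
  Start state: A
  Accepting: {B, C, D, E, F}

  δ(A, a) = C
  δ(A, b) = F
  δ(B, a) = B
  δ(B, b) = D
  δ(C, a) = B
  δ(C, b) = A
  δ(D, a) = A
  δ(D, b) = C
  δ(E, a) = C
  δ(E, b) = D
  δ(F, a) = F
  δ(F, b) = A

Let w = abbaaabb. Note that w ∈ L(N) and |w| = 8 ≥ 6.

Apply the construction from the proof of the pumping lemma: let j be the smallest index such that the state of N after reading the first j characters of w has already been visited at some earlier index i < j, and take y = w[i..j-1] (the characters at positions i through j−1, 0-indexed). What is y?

Run of N on w = a b b a a a b b:
  step 0: A  (start)
  step 1: C  (read a: A→C)
  step 2: A  (read b: C→A)   ← first repeat (A seen earlier)
  step 3: F  (read b: A→F)
  step 4: F  (read a: F→F)
  step 5: F  (read a: F→F)
  step 6: F  (read a: F→F)
  step 7: A  (read b: F→A)
  step 8: F  (read b: A→F)

So i = 0, j = 2, giving x = w[0:0] = ε, y = w[0:2] = ab, z = w[2:8] = baaabb.
Check: |xy| = 2 ≤ 6 and |y| = 2 ≥ 1. Reading y takes N from A back to A, so every xyⁱz is accepted.
With |Q| = 6, pigeonhole forces a state repeat no later than step 6; the substring read between the first and second visits to that state can be pumped.

ab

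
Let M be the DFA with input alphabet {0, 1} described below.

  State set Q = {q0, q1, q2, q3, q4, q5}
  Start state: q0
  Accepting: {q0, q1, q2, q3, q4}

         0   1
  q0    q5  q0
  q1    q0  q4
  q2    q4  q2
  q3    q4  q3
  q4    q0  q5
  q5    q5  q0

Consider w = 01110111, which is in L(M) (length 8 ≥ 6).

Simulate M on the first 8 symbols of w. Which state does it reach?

q0

State sequence: q0 -0-> q5 -1-> q0 -1-> q0 -1-> q0 -0-> q5 -1-> q0 -1-> q0 -1-> q0

After reading 8 characters, M is in state q0.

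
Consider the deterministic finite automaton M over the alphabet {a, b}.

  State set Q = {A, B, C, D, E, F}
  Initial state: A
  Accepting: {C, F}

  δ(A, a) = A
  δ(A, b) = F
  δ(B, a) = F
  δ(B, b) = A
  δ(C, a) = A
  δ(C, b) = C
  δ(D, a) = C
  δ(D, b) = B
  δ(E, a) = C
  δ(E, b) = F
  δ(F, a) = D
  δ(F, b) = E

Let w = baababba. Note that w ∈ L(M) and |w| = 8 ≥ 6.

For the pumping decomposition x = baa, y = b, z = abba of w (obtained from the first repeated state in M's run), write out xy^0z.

baaabba

xy⁰z = xz = baa·abba = baaabba.
Reading y = b takes M from C back to C, so after x the machine is still in C, and z then leads to the accepting state C. Hence baaabba ∈ L(M).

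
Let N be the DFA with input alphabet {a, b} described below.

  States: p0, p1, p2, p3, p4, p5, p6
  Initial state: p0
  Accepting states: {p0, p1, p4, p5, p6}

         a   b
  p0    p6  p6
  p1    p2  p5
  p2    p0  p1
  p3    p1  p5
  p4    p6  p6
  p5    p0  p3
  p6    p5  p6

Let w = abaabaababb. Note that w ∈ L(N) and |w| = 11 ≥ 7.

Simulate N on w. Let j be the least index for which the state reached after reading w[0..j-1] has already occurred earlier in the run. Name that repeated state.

Run of N on w = a b a a b a a b a b b:
  step 0: p0  (start)
  step 1: p6  (read a: p0→p6)
  step 2: p6  (read b: p6→p6)   ← first repeat (p6 seen earlier)
  step 3: p5  (read a: p6→p5)
  step 4: p0  (read a: p5→p0)
  step 5: p6  (read b: p0→p6)
  step 6: p5  (read a: p6→p5)
  step 7: p0  (read a: p5→p0)
  step 8: p6  (read b: p0→p6)
  step 9: p5  (read a: p6→p5)
  step 10: p3  (read b: p5→p3)
  step 11: p5  (read b: p3→p5)

The earliest repeat is at step j = 2: N is in p6, which it already visited at step i = 1.
Since N has 7 states, any run of length ≥ 7 visits 7+1 states, so by pigeonhole some state repeats within the first 7 steps — that repeat gives the pumpable loop.

p6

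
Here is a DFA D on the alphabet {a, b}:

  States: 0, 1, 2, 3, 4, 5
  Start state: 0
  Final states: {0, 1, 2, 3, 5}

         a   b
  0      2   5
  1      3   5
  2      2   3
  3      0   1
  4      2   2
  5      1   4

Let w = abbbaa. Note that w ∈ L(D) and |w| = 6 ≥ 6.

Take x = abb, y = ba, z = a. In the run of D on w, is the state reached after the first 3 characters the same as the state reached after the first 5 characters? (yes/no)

yes

State sequence: 0 -a-> 2 -b-> 3 -b-> 1 -b-> 5 -a-> 1

After x (step 3): 1. After xy (step 5): 1.
They match, so y = ba drives D around a cycle from 1 back to itself; pumping y any number of times keeps D in 1 before reading z, and xyⁱz ∈ L(D) for every i ≥ 0.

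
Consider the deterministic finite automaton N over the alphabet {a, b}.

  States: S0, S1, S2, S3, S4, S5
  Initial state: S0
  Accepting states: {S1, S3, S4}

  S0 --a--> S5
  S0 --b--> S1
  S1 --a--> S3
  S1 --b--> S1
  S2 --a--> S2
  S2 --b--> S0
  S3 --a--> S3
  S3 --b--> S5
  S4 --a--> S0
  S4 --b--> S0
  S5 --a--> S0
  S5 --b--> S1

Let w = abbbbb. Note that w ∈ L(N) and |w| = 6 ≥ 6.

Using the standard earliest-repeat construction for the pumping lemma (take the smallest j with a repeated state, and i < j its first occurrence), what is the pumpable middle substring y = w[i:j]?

b

Run of N on w = a b b b b b:
  step 0: S0  (start)
  step 1: S5  (read a: S0→S5)
  step 2: S1  (read b: S5→S1)
  step 3: S1  (read b: S1→S1)   ← first repeat (S1 seen earlier)
  step 4: S1  (read b: S1→S1)
  step 5: S1  (read b: S1→S1)
  step 6: S1  (read b: S1→S1)

So i = 2, j = 3, giving x = w[0:2] = ab, y = w[2:3] = b, z = w[3:6] = bbb.
Check: |xy| = 3 ≤ 6 and |y| = 1 ≥ 1. Reading y takes N from S1 back to S1, so every xyⁱz is accepted.
Since N has 6 states, any run of length ≥ 6 visits 6+1 states, so by pigeonhole some state repeats within the first 6 steps — that repeat gives the pumpable loop.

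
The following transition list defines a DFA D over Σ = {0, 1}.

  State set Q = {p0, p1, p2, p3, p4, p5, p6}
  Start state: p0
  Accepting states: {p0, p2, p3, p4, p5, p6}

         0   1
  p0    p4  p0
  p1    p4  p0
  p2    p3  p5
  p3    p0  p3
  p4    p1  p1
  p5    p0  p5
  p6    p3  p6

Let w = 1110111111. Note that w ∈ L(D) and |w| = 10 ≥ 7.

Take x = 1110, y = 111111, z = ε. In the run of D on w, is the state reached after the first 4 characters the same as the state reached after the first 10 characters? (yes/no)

no

Run of D on the first 10 characters of w = 1 1 1 0 1 1 1 1 1 1:
  step 0: p0  (start)
  step 1: p0  (read 1: p0→p0)
  step 2: p0  (read 1: p0→p0)
  step 3: p0  (read 1: p0→p0)
  step 4: p4  (read 0: p0→p4)
  step 5: p1  (read 1: p4→p1)
  step 6: p0  (read 1: p1→p0)
  step 7: p0  (read 1: p0→p0)
  step 8: p0  (read 1: p0→p0)
  step 9: p0  (read 1: p0→p0)
  step 10: p0  (read 1: p0→p0)

After x (step 4): p4. After xy (step 10): p0.
They differ (p4 ≠ p0), so y is not a cycle from the state after x; this split is not the one the pumping-lemma construction produces, and pumping y need not keep the string in L(D).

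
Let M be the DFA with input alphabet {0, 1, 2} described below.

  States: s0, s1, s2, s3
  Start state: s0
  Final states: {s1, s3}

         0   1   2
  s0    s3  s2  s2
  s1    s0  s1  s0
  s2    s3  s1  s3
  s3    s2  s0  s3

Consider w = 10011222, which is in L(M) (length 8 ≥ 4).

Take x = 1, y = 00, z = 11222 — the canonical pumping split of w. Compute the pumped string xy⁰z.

xy⁰z = xz = 1·11222 = 111222.
Reading y = 00 takes M from s2 back to s2, so after x the machine is still in s2, and z then leads to the accepting state s3. Hence 111222 ∈ L(M).

111222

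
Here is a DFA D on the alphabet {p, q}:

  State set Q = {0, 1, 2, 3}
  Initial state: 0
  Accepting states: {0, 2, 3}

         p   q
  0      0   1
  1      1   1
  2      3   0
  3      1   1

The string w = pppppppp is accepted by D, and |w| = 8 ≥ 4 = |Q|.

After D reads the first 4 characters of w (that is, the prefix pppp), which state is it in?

0

State sequence: 0 -p-> 0 -p-> 0 -p-> 0 -p-> 0

After reading 4 characters, D is in state 0.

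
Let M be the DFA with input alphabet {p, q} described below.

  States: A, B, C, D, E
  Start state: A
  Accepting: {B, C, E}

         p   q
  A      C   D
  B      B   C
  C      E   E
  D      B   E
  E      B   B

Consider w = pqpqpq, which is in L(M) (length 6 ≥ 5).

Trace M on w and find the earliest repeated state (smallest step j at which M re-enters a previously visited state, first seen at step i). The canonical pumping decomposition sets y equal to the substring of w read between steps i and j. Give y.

qpq

State sequence: A -p-> C -q-> E -p-> B -q-> C -p-> E -q-> B
First repeat at step 4: C was already visited.

So i = 1, j = 4, giving x = w[0:1] = p, y = w[1:4] = qpq, z = w[4:6] = pq.
Check: |xy| = 4 ≤ 5 and |y| = 3 ≥ 1. Reading y takes M from C back to C, so every xyⁱz is accepted.
The DFA has 5 states, so the proof of the pumping lemma guarantees a repeated state among the first 5+1 visited; the segment between the two visits is the pumpable y.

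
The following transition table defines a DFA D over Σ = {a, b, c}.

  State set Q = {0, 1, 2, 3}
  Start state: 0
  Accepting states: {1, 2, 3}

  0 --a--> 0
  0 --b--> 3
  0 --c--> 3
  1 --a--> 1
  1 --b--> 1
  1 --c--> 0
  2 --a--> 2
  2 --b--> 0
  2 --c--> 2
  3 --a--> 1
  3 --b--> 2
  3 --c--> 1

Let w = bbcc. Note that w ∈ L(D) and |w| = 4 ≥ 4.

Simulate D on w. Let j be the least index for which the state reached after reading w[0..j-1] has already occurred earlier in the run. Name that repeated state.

State sequence: 0 -b-> 3 -b-> 2 -c-> 2 -c-> 2
First repeat at step 3: 2 was already visited.

The earliest repeat is at step j = 3: D is in 2, which it already visited at step i = 2.
With |Q| = 4, pigeonhole forces a state repeat no later than step 4; the substring read between the first and second visits to that state can be pumped.

2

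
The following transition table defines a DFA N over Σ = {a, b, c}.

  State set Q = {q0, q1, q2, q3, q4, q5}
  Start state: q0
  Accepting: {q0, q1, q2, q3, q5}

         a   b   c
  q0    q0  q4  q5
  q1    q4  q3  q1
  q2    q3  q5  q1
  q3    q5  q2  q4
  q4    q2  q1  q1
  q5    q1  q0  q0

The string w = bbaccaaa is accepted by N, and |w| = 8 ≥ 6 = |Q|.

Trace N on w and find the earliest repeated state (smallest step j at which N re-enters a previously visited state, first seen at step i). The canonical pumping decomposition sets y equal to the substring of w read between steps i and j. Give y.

State sequence: q0 -b-> q4 -b-> q1 -a-> q4 -c-> q1 -c-> q1 -a-> q4 -a-> q2 -a-> q3
First repeat at step 3: q4 was already visited.

So i = 1, j = 3, giving x = w[0:1] = b, y = w[1:3] = ba, z = w[3:8] = ccaaa.
Check: |xy| = 3 ≤ 6 and |y| = 2 ≥ 1. Reading y takes N from q4 back to q4, so every xyⁱz is accepted.

ba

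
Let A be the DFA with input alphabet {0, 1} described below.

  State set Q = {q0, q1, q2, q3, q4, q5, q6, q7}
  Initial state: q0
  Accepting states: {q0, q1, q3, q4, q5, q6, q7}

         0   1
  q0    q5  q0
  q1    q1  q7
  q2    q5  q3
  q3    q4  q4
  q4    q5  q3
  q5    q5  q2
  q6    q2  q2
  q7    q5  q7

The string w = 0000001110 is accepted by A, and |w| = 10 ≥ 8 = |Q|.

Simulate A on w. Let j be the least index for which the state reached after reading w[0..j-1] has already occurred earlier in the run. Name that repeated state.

q5

Run of A on w = 0 0 0 0 0 0 1 1 1 0:
  step 0: q0  (start)
  step 1: q5  (read 0: q0→q5)
  step 2: q5  (read 0: q5→q5)   ← first repeat (q5 seen earlier)
  step 3: q5  (read 0: q5→q5)
  step 4: q5  (read 0: q5→q5)
  step 5: q5  (read 0: q5→q5)
  step 6: q5  (read 0: q5→q5)
  step 7: q2  (read 1: q5→q2)
  step 8: q3  (read 1: q2→q3)
  step 9: q4  (read 1: q3→q4)
  step 10: q5  (read 0: q4→q5)

The earliest repeat is at step j = 2: A is in q5, which it already visited at step i = 1.
With |Q| = 8, pigeonhole forces a state repeat no later than step 8; the substring read between the first and second visits to that state can be pumped.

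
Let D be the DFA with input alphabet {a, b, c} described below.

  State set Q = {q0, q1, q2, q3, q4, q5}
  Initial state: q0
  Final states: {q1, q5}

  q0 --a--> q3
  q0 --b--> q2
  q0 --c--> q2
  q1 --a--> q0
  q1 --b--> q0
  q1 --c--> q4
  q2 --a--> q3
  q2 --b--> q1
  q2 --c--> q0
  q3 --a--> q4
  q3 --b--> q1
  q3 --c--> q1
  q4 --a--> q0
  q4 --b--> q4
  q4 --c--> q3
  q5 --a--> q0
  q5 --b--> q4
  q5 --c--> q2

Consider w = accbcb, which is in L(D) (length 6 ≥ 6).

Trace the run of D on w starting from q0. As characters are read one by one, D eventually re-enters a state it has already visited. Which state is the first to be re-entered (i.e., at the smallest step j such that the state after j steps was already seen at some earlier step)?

q4

Run of D on w = a c c b c b:
  step 0: q0  (start)
  step 1: q3  (read a: q0→q3)
  step 2: q1  (read c: q3→q1)
  step 3: q4  (read c: q1→q4)
  step 4: q4  (read b: q4→q4)   ← first repeat (q4 seen earlier)
  step 5: q3  (read c: q4→q3)
  step 6: q1  (read b: q3→q1)

The earliest repeat is at step j = 4: D is in q4, which it already visited at step i = 3.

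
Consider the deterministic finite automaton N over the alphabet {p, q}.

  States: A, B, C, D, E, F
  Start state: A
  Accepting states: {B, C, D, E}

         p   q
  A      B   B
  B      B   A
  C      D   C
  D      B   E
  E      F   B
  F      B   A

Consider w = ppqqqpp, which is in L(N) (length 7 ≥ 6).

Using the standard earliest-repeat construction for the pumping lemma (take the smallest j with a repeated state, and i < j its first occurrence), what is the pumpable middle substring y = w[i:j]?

Run of N on w = p p q q q p p:
  step 0: A  (start)
  step 1: B  (read p: A→B)
  step 2: B  (read p: B→B)   ← first repeat (B seen earlier)
  step 3: A  (read q: B→A)
  step 4: B  (read q: A→B)
  step 5: A  (read q: B→A)
  step 6: B  (read p: A→B)
  step 7: B  (read p: B→B)

So i = 1, j = 2, giving x = w[0:1] = p, y = w[1:2] = p, z = w[2:7] = qqqpp.
Check: |xy| = 2 ≤ 6 and |y| = 1 ≥ 1. Reading y takes N from B back to B, so every xyⁱz is accepted.

p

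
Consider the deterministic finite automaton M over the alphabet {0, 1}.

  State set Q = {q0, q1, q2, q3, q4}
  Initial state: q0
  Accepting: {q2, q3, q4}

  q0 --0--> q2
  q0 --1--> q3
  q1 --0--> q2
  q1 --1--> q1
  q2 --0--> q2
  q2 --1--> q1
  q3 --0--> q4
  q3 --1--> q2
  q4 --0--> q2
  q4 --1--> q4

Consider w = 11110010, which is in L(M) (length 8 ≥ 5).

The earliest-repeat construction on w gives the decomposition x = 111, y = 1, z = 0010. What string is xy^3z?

1111110010

xy^3z = 111·1·1·1·0010 = 1111110010.
Reading y = 1 takes M from q1 back to q1, so after x·y·y·y the machine is still in q1, and z then leads to the accepting state q2. Hence 1111110010 ∈ L(M).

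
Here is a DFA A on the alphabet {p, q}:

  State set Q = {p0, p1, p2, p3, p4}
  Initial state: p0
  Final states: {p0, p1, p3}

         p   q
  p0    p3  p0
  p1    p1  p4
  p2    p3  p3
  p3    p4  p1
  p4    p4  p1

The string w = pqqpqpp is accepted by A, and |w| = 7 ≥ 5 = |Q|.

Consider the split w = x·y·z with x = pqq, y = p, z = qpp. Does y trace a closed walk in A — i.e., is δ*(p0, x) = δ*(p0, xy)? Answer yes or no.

yes

Run of A on the first 4 characters of w = p q q p:
  step 0: p0  (start)
  step 1: p3  (read p: p0→p3)
  step 2: p1  (read q: p3→p1)
  step 3: p4  (read q: p1→p4)
  step 4: p4  (read p: p4→p4)

After x (step 3): p4. After xy (step 4): p4.
They match, so y = p drives A around a cycle from p4 back to itself; pumping y any number of times keeps A in p4 before reading z, and xyⁱz ∈ L(A) for every i ≥ 0.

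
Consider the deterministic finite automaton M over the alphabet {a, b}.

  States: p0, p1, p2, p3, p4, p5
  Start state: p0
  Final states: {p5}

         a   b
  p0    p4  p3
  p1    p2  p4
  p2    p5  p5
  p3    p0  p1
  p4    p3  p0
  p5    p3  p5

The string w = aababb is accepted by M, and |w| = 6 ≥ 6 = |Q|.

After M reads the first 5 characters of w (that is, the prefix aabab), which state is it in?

Run of M on the first 5 characters of w = a a b a b:
  step 0: p0  (start)
  step 1: p4  (read a: p0→p4)
  step 2: p3  (read a: p4→p3)
  step 3: p1  (read b: p3→p1)
  step 4: p2  (read a: p1→p2)
  step 5: p5  (read b: p2→p5)

After reading 5 characters, M is in state p5.

p5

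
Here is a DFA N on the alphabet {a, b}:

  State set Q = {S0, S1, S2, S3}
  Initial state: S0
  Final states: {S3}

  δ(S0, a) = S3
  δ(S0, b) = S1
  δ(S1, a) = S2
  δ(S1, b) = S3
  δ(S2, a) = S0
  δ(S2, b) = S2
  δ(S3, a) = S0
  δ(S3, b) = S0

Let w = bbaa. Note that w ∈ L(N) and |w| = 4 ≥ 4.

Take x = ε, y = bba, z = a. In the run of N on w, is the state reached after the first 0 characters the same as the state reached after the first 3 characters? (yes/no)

State sequence: S0 -b-> S1 -b-> S3 -a-> S0

After x (step 0): S0. After xy (step 3): S0.
They match, so y = bba drives N around a cycle from S0 back to itself; pumping y any number of times keeps N in S0 before reading z, and xyⁱz ∈ L(N) for every i ≥ 0.

yes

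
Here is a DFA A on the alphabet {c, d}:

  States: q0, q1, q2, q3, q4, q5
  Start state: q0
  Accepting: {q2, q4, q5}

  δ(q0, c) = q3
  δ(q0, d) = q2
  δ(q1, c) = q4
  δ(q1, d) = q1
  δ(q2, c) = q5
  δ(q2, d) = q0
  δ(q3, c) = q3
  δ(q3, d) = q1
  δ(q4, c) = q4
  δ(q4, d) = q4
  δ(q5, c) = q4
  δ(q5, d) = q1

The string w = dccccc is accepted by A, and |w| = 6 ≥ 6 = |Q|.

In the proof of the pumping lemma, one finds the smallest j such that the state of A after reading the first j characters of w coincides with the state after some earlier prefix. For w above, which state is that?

State sequence: q0 -d-> q2 -c-> q5 -c-> q4 -c-> q4 -c-> q4 -c-> q4
First repeat at step 4: q4 was already visited.

The earliest repeat is at step j = 4: A is in q4, which it already visited at step i = 3.

q4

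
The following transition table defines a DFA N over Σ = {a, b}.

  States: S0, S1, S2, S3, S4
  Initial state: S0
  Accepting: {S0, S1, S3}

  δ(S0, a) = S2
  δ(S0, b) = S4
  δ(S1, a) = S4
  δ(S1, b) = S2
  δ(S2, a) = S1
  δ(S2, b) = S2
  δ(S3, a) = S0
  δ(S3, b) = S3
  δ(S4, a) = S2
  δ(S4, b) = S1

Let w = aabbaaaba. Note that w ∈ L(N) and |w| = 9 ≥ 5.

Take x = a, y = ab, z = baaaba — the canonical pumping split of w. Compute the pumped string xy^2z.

aababbaaaba

xy^2z = a·ab·ab·baaaba = aababbaaaba.
Reading y = ab takes N from S2 back to S2, so after x·y·y the machine is still in S2, and z then leads to the accepting state S1. Hence aababbaaaba ∈ L(N).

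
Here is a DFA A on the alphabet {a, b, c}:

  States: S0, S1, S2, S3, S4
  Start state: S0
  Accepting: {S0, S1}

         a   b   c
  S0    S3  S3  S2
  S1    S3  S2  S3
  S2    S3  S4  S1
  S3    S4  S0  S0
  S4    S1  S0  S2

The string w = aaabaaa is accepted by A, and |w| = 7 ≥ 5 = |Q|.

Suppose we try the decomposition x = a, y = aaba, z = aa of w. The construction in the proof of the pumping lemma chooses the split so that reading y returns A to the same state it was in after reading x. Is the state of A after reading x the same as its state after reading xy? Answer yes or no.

State sequence: S0 -a-> S3 -a-> S4 -a-> S1 -b-> S2 -a-> S3

After x (step 1): S3. After xy (step 5): S3.
They match, so y = aaba drives A around a cycle from S3 back to itself; pumping y any number of times keeps A in S3 before reading z, and xyⁱz ∈ L(A) for every i ≥ 0.

yes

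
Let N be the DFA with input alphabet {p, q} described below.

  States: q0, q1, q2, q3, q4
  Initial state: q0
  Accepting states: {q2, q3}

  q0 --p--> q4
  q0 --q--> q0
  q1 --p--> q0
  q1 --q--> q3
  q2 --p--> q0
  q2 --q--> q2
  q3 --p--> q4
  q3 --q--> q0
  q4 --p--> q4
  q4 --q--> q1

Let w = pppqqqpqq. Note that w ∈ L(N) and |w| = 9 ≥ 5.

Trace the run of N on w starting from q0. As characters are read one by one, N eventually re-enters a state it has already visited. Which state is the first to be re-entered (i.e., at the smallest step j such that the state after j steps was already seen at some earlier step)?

q4

Run of N on w = p p p q q q p q q:
  step 0: q0  (start)
  step 1: q4  (read p: q0→q4)
  step 2: q4  (read p: q4→q4)   ← first repeat (q4 seen earlier)
  step 3: q4  (read p: q4→q4)
  step 4: q1  (read q: q4→q1)
  step 5: q3  (read q: q1→q3)
  step 6: q0  (read q: q3→q0)
  step 7: q4  (read p: q0→q4)
  step 8: q1  (read q: q4→q1)
  step 9: q3  (read q: q1→q3)

The earliest repeat is at step j = 2: N is in q4, which it already visited at step i = 1.
With |Q| = 5, pigeonhole forces a state repeat no later than step 5; the substring read between the first and second visits to that state can be pumped.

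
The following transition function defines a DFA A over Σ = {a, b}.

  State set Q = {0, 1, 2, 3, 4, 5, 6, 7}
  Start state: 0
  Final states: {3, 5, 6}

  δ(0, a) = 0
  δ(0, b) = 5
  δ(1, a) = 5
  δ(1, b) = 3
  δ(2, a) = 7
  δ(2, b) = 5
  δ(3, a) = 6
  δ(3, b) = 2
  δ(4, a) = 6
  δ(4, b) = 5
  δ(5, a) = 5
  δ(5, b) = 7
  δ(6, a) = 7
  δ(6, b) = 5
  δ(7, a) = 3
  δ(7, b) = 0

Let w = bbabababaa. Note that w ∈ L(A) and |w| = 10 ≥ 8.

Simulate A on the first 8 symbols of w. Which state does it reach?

State sequence: 0 -b-> 5 -b-> 7 -a-> 3 -b-> 2 -a-> 7 -b-> 0 -a-> 0 -b-> 5

After reading 8 characters, A is in state 5.
(This kind of state-tracing is the core of the pumping-lemma construction: with 8 states, pigeonhole forces a repeat within the first 8 steps.)

5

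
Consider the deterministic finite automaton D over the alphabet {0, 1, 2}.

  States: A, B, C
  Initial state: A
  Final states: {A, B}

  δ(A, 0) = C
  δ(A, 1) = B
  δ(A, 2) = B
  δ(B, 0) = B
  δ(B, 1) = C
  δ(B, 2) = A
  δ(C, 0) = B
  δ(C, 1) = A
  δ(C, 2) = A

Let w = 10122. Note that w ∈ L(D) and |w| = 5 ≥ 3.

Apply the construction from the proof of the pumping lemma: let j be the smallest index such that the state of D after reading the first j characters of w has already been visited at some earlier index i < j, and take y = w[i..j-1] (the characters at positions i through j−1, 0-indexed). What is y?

0

Run of D on w = 1 0 1 2 2:
  step 0: A  (start)
  step 1: B  (read 1: A→B)
  step 2: B  (read 0: B→B)   ← first repeat (B seen earlier)
  step 3: C  (read 1: B→C)
  step 4: A  (read 2: C→A)
  step 5: B  (read 2: A→B)

So i = 1, j = 2, giving x = w[0:1] = 1, y = w[1:2] = 0, z = w[2:5] = 122.
Check: |xy| = 2 ≤ 3 and |y| = 1 ≥ 1. Reading y takes D from B back to B, so every xyⁱz is accepted.
With |Q| = 3, pigeonhole forces a state repeat no later than step 3; the substring read between the first and second visits to that state can be pumped.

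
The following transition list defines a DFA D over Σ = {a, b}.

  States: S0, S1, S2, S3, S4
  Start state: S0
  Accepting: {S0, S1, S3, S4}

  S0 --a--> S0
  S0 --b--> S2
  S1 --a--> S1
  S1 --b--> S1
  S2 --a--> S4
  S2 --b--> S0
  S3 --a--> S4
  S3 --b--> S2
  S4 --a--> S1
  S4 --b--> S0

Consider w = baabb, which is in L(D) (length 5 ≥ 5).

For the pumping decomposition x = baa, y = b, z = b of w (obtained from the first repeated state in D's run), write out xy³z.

baabbbb

xy^3z = baa·b·b·b·b = baabbbb.
Reading y = b takes D from S1 back to S1, so after x·y·y·y the machine is still in S1, and z then leads to the accepting state S1. Hence baabbbb ∈ L(D).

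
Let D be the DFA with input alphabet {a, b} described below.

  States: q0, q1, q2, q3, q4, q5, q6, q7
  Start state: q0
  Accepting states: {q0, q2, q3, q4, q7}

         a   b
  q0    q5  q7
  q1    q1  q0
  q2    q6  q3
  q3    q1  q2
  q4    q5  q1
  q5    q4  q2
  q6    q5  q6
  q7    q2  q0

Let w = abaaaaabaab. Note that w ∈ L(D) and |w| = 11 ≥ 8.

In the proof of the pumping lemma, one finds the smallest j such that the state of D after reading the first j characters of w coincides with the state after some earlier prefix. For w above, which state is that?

q5

State sequence: q0 -a-> q5 -b-> q2 -a-> q6 -a-> q5 -a-> q4 -a-> q5 -a-> q4 -b-> q1 -a-> q1 -a-> q1 -b-> q0
First repeat at step 4: q5 was already visited.

The earliest repeat is at step j = 4: D is in q5, which it already visited at step i = 1.
Since D has 8 states, any run of length ≥ 8 visits 8+1 states, so by pigeonhole some state repeats within the first 8 steps — that repeat gives the pumpable loop.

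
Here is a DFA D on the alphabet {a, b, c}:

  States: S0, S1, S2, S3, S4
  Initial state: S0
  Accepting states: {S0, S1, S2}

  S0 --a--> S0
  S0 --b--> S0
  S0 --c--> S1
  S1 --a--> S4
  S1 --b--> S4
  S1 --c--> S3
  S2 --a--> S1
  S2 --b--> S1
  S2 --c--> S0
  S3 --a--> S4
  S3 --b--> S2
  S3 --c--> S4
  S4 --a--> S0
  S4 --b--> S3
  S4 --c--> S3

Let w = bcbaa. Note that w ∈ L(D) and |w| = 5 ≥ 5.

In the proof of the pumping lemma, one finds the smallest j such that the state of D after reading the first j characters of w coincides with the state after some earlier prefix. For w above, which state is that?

State sequence: S0 -b-> S0 -c-> S1 -b-> S4 -a-> S0 -a-> S0
First repeat at step 1: S0 was already visited.

The earliest repeat is at step j = 1: D is in S0, which it already visited at step i = 0.
With |Q| = 5, pigeonhole forces a state repeat no later than step 5; the substring read between the first and second visits to that state can be pumped.

S0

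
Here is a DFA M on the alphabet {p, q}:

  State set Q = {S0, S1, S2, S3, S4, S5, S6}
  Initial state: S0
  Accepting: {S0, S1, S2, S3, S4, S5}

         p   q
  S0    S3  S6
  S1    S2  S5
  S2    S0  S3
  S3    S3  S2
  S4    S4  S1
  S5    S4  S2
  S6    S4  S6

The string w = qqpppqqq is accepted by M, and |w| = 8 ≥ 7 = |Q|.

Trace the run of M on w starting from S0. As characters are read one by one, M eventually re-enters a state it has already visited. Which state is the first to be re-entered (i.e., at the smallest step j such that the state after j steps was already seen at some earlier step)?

Run of M on w = q q p p p q q q:
  step 0: S0  (start)
  step 1: S6  (read q: S0→S6)
  step 2: S6  (read q: S6→S6)   ← first repeat (S6 seen earlier)
  step 3: S4  (read p: S6→S4)
  step 4: S4  (read p: S4→S4)
  step 5: S4  (read p: S4→S4)
  step 6: S1  (read q: S4→S1)
  step 7: S5  (read q: S1→S5)
  step 8: S2  (read q: S5→S2)

The earliest repeat is at step j = 2: M is in S6, which it already visited at step i = 1.

S6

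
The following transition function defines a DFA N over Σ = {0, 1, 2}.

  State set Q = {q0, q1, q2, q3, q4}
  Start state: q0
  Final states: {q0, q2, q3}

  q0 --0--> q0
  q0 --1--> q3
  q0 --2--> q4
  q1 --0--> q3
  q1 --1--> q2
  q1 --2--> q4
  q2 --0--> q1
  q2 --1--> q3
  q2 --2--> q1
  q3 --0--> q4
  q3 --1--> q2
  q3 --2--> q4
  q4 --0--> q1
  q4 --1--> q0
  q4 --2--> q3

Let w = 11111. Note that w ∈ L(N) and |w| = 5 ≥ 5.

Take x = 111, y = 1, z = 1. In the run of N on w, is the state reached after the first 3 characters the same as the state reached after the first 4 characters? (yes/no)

no

Run of N on the first 4 characters of w = 1 1 1 1:
  step 0: q0  (start)
  step 1: q3  (read 1: q0→q3)
  step 2: q2  (read 1: q3→q2)
  step 3: q3  (read 1: q2→q3)
  step 4: q2  (read 1: q3→q2)

After x (step 3): q3. After xy (step 4): q2.
They differ (q3 ≠ q2), so y is not a cycle from the state after x; this split is not the one the pumping-lemma construction produces, and pumping y need not keep the string in L(N).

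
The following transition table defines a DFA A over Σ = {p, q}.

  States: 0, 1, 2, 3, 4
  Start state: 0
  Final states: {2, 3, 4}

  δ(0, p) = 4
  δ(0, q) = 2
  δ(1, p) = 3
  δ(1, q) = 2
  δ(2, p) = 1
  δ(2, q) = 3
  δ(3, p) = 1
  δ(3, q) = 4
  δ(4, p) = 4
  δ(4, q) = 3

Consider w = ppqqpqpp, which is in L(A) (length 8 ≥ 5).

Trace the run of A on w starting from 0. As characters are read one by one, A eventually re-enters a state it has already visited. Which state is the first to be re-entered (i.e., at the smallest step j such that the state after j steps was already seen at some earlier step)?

Run of A on w = p p q q p q p p:
  step 0: 0  (start)
  step 1: 4  (read p: 0→4)
  step 2: 4  (read p: 4→4)   ← first repeat (4 seen earlier)
  step 3: 3  (read q: 4→3)
  step 4: 4  (read q: 3→4)
  step 5: 4  (read p: 4→4)
  step 6: 3  (read q: 4→3)
  step 7: 1  (read p: 3→1)
  step 8: 3  (read p: 1→3)

The earliest repeat is at step j = 2: A is in 4, which it already visited at step i = 1.

4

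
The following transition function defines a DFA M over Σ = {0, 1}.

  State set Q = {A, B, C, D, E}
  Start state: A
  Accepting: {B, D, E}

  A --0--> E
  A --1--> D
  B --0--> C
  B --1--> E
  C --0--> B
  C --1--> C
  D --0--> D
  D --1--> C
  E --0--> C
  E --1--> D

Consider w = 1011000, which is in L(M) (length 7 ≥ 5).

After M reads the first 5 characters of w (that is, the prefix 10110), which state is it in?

B

State sequence: A -1-> D -0-> D -1-> C -1-> C -0-> B

After reading 5 characters, M is in state B.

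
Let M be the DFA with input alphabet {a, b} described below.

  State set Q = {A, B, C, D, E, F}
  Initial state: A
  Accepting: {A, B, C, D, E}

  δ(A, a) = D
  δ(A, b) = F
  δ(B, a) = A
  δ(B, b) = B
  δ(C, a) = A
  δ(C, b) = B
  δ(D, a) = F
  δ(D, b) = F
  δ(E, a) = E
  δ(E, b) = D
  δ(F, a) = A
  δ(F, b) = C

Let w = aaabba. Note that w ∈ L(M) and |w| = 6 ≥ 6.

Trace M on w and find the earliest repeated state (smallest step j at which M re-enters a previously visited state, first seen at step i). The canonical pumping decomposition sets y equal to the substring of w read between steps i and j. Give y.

Run of M on w = a a a b b a:
  step 0: A  (start)
  step 1: D  (read a: A→D)
  step 2: F  (read a: D→F)
  step 3: A  (read a: F→A)   ← first repeat (A seen earlier)
  step 4: F  (read b: A→F)
  step 5: C  (read b: F→C)
  step 6: A  (read a: C→A)

So i = 0, j = 3, giving x = w[0:0] = ε, y = w[0:3] = aaa, z = w[3:6] = bba.
Check: |xy| = 3 ≤ 6 and |y| = 3 ≥ 1. Reading y takes M from A back to A, so every xyⁱz is accepted.
The DFA has 6 states, so the proof of the pumping lemma guarantees a repeated state among the first 6+1 visited; the segment between the two visits is the pumpable y.

aaa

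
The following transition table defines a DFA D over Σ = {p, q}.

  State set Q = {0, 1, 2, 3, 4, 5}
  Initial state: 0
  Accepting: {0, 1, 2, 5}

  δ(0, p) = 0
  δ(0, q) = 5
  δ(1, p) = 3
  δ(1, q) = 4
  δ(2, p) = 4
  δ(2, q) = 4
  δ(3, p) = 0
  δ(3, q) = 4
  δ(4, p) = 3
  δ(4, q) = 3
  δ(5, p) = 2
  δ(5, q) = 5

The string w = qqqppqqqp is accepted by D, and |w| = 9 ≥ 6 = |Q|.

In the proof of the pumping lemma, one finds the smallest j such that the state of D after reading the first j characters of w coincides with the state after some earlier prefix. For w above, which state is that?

Run of D on w = q q q p p q q q p:
  step 0: 0  (start)
  step 1: 5  (read q: 0→5)
  step 2: 5  (read q: 5→5)   ← first repeat (5 seen earlier)
  step 3: 5  (read q: 5→5)
  step 4: 2  (read p: 5→2)
  step 5: 4  (read p: 2→4)
  step 6: 3  (read q: 4→3)
  step 7: 4  (read q: 3→4)
  step 8: 3  (read q: 4→3)
  step 9: 0  (read p: 3→0)

The earliest repeat is at step j = 2: D is in 5, which it already visited at step i = 1.
Since D has 6 states, any run of length ≥ 6 visits 6+1 states, so by pigeonhole some state repeats within the first 6 steps — that repeat gives the pumpable loop.

5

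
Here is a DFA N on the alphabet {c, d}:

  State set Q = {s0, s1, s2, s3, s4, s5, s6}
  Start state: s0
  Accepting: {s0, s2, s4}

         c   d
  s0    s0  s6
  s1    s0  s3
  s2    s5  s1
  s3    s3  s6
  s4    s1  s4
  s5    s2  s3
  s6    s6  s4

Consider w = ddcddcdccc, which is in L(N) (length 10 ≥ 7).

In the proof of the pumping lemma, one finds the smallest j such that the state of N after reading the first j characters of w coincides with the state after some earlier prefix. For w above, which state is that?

State sequence: s0 -d-> s6 -d-> s4 -c-> s1 -d-> s3 -d-> s6 -c-> s6 -d-> s4 -c-> s1 -c-> s0 -c-> s0
First repeat at step 5: s6 was already visited.

The earliest repeat is at step j = 5: N is in s6, which it already visited at step i = 1.
The DFA has 7 states, so the proof of the pumping lemma guarantees a repeated state among the first 7+1 visited; the segment between the two visits is the pumpable y.

s6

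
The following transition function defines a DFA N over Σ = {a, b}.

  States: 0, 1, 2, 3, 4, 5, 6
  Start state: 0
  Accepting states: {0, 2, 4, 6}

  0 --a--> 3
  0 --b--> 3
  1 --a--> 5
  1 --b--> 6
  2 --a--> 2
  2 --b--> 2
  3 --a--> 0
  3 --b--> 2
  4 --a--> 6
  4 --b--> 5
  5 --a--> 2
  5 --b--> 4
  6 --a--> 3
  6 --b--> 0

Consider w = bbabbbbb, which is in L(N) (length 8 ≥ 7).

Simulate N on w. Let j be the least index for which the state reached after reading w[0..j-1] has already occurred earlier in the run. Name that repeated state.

State sequence: 0 -b-> 3 -b-> 2 -a-> 2 -b-> 2 -b-> 2 -b-> 2 -b-> 2 -b-> 2
First repeat at step 3: 2 was already visited.

The earliest repeat is at step j = 3: N is in 2, which it already visited at step i = 2.

2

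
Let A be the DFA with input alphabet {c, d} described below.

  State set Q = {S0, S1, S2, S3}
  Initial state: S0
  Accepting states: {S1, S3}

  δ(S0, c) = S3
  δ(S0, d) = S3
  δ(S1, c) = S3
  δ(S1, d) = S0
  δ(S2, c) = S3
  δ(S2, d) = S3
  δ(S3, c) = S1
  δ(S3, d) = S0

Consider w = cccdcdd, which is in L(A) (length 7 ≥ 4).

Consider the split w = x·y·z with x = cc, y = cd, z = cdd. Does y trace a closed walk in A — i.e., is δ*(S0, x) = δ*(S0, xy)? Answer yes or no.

Run of A on the first 4 characters of w = c c c d:
  step 0: S0  (start)
  step 1: S3  (read c: S0→S3)
  step 2: S1  (read c: S3→S1)
  step 3: S3  (read c: S1→S3)
  step 4: S0  (read d: S3→S0)

After x (step 2): S1. After xy (step 4): S0.
They differ (S1 ≠ S0), so y is not a cycle from the state after x; this split is not the one the pumping-lemma construction produces, and pumping y need not keep the string in L(A).

no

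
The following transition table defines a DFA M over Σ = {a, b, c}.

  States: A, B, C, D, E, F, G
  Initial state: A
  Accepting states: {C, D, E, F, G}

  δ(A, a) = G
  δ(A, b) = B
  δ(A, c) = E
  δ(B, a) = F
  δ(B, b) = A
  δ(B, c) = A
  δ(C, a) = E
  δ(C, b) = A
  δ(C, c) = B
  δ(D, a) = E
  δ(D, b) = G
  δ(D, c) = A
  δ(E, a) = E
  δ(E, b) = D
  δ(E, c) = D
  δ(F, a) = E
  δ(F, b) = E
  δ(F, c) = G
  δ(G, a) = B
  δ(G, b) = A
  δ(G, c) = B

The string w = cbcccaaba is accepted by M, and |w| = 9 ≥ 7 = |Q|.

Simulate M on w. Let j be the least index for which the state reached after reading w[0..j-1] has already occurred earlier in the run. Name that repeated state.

A

State sequence: A -c-> E -b-> D -c-> A -c-> E -c-> D -a-> E -a-> E -b-> D -a-> E
First repeat at step 3: A was already visited.

The earliest repeat is at step j = 3: M is in A, which it already visited at step i = 0.
The DFA has 7 states, so the proof of the pumping lemma guarantees a repeated state among the first 7+1 visited; the segment between the two visits is the pumpable y.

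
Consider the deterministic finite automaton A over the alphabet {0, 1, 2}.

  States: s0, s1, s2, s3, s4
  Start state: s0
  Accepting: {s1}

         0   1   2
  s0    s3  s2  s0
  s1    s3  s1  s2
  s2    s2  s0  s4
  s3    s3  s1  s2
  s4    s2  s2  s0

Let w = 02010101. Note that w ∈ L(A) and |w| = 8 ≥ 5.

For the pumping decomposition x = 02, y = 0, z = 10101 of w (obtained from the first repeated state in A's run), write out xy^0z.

0210101

xy⁰z = xz = 02·10101 = 0210101.
Reading y = 0 takes A from s2 back to s2, so after x the machine is still in s2, and z then leads to the accepting state s1. Hence 0210101 ∈ L(A).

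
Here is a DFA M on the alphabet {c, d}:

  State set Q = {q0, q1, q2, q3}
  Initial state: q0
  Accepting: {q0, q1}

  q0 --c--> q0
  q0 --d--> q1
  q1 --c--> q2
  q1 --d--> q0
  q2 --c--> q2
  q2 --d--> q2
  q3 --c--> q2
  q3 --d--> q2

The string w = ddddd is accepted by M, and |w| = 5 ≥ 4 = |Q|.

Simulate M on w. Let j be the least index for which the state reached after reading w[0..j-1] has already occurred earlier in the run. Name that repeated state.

Run of M on w = d d d d d:
  step 0: q0  (start)
  step 1: q1  (read d: q0→q1)
  step 2: q0  (read d: q1→q0)   ← first repeat (q0 seen earlier)
  step 3: q1  (read d: q0→q1)
  step 4: q0  (read d: q1→q0)
  step 5: q1  (read d: q0→q1)

The earliest repeat is at step j = 2: M is in q0, which it already visited at step i = 0.
With |Q| = 4, pigeonhole forces a state repeat no later than step 4; the substring read between the first and second visits to that state can be pumped.

q0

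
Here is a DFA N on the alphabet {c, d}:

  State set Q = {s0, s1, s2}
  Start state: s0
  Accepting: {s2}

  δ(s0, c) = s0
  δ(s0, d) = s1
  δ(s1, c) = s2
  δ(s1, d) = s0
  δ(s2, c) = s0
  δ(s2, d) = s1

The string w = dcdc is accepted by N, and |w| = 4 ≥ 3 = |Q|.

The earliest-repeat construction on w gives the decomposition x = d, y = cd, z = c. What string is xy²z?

xy^2z = d·cd·cd·c = dcdcdc.
Reading y = cd takes N from s1 back to s1, so after x·y·y the machine is still in s1, and z then leads to the accepting state s2. Hence dcdcdc ∈ L(N).

dcdcdc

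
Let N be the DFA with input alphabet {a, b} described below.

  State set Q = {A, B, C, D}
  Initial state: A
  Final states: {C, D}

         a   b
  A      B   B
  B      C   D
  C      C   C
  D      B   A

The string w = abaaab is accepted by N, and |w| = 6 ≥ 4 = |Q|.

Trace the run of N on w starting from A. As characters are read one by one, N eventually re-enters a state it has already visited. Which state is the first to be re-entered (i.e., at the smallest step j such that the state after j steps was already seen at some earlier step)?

State sequence: A -a-> B -b-> D -a-> B -a-> C -a-> C -b-> C
First repeat at step 3: B was already visited.

The earliest repeat is at step j = 3: N is in B, which it already visited at step i = 1.
The DFA has 4 states, so the proof of the pumping lemma guarantees a repeated state among the first 4+1 visited; the segment between the two visits is the pumpable y.

B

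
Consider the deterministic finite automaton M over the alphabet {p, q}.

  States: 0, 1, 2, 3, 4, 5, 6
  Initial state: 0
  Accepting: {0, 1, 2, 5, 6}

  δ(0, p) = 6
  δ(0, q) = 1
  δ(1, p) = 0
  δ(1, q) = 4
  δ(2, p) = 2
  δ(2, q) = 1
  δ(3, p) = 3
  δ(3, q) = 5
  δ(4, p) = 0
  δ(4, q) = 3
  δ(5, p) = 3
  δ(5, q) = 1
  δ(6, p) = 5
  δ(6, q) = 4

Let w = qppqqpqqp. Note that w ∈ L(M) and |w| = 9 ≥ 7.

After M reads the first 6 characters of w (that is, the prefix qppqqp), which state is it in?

State sequence: 0 -q-> 1 -p-> 0 -p-> 6 -q-> 4 -q-> 3 -p-> 3

After reading 6 characters, M is in state 3.

3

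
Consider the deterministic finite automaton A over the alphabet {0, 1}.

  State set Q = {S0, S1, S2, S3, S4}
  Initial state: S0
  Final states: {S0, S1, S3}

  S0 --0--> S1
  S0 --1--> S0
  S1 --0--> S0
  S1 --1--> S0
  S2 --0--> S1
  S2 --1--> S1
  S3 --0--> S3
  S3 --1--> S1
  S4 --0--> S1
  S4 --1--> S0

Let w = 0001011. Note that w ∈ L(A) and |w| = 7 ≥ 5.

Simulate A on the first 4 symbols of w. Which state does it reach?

State sequence: S0 -0-> S1 -0-> S0 -0-> S1 -1-> S0

After reading 4 characters, A is in state S0.

S0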